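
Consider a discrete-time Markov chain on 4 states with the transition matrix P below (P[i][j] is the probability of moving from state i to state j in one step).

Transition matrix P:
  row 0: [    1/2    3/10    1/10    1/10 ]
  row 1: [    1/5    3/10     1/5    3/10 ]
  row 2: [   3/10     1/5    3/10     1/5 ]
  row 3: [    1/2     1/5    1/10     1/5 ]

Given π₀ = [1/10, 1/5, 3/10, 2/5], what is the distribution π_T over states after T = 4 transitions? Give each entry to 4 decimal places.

t=0: π = [0.1000, 0.2000, 0.3000, 0.4000]
t=1: π = [0.3800, 0.2300, 0.1800, 0.2100]
t=2: π = [0.3950, 0.2610, 0.1590, 0.1850]
t=3: π = [0.3899, 0.2656, 0.1579, 0.1866]
t=4: π = [0.3887, 0.2656, 0.1581, 0.1876]

π = [0.3887, 0.2656, 0.1581, 0.1876]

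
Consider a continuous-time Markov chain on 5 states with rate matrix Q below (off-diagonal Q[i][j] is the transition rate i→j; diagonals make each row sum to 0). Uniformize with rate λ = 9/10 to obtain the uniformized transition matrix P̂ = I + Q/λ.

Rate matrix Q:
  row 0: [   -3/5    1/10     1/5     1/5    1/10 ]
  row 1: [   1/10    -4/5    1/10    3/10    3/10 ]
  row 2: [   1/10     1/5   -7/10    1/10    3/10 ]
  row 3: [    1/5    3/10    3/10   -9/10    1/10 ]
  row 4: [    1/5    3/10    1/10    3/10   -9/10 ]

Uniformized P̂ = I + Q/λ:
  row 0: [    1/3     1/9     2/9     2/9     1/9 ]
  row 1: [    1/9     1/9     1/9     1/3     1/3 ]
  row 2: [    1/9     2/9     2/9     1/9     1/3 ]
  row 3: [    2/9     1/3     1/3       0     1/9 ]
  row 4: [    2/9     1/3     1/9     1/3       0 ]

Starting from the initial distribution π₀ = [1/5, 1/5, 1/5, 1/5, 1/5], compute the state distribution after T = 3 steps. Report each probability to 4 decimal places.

π = [0.1978, 0.2189, 0.1997, 0.2003, 0.1833]

t=0: π = [0.2000, 0.2000, 0.2000, 0.2000, 0.2000]
t=1: π = [0.2000, 0.2222, 0.2000, 0.2000, 0.1778]
t=2: π = [0.1975, 0.2173, 0.2000, 0.2000, 0.1852]
t=3: π = [0.1978, 0.2189, 0.1997, 0.2003, 0.1833]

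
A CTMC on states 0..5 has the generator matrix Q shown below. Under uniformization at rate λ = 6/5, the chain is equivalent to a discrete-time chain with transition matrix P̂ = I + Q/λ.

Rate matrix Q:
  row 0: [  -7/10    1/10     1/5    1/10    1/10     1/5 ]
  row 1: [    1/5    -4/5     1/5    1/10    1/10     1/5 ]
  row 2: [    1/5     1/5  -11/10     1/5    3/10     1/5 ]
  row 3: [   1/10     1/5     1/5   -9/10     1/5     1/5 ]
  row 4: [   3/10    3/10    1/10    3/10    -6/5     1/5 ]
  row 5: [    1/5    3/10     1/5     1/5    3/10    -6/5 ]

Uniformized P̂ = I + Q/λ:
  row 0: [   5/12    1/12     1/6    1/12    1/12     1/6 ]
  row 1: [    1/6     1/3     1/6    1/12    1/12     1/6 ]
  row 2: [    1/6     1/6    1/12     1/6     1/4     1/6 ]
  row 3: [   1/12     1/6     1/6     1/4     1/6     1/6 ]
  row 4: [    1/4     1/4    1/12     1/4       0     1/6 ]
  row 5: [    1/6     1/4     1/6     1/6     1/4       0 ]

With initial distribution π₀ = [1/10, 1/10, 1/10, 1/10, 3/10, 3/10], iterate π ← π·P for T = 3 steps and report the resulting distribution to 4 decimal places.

t=0: π = [0.1000, 0.1000, 0.1000, 0.1000, 0.3000, 0.3000]
t=1: π = [0.2083, 0.2250, 0.1333, 0.1833, 0.1333, 0.1167]
t=2: π = [0.2146, 0.2076, 0.1444, 0.1569, 0.1292, 0.1472]
t=3: π = [0.2180, 0.2064, 0.1439, 0.1553, 0.1343, 0.1421]

π = [0.2180, 0.2064, 0.1439, 0.1553, 0.1343, 0.1421]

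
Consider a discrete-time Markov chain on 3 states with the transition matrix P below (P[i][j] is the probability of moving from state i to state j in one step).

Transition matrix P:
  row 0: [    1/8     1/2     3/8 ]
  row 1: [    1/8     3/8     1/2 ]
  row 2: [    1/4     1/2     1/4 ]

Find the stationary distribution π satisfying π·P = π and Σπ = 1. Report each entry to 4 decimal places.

Balance equations π_j = Σ_i π_i·P[i][j]:
  π_0 = 1/8·π_0 + 1/8·π_1 + 1/4·π_2
  π_1 = 1/2·π_0 + 3/8·π_1 + 1/2·π_2
  normalize: π_0 + π_1 + π_2 = 1
Solving the linear system gives exactly π = [14/81, 4/9, 31/81].

π = [0.1728, 0.4444, 0.3827]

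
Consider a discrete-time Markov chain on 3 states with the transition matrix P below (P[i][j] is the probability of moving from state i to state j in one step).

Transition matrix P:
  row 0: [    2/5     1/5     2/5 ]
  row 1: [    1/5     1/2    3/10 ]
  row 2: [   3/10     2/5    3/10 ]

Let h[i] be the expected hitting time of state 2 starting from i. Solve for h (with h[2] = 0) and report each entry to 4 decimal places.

First-step conditioning: h[2] = 0; for i ≠ 2, h[i] = 1 + Σ_k P[i][k]·h[k].
  h[0] = 1 + 2/5·h[0] + 1/5·h[1]
  h[1] = 1 + 1/5·h[0] + 1/2·h[1]
Solving the 2×2 linear system over states ≠ 2 gives exactly h = [35/13, 40/13, 0] (h[2] = 0 is the target).

h = [2.6923, 3.0769, 0.0000]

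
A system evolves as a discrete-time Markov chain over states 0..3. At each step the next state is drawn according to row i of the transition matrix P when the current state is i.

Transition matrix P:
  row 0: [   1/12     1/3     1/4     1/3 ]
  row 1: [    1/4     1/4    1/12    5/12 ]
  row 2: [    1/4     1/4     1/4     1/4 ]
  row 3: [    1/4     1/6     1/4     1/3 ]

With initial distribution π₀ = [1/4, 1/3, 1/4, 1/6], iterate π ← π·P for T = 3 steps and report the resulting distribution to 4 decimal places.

π = [0.2141, 0.2397, 0.2102, 0.3360]

t=0: π = [0.2500, 0.3333, 0.2500, 0.1667]
t=1: π = [0.2083, 0.2569, 0.1944, 0.3403]
t=2: π = [0.2153, 0.2390, 0.2072, 0.3385]
t=3: π = [0.2141, 0.2397, 0.2102, 0.3360]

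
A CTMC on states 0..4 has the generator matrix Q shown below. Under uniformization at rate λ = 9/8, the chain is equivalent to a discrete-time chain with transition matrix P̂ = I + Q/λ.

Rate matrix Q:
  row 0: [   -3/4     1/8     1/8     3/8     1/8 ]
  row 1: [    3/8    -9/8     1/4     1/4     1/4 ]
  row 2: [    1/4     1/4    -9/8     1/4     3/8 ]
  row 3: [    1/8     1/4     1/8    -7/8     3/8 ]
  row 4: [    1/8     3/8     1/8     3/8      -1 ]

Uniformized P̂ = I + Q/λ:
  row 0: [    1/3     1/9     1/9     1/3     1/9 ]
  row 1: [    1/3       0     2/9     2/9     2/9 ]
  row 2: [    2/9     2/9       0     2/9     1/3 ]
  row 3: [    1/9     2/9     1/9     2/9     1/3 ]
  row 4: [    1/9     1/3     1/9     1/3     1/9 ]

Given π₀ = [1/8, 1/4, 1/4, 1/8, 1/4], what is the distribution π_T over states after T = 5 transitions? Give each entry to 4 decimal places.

t=0: π = [0.1250, 0.2500, 0.2500, 0.1250, 0.2500]
t=1: π = [0.2222, 0.1806, 0.1111, 0.2639, 0.2222]
t=2: π = [0.2130, 0.1821, 0.1188, 0.2716, 0.2145]
t=3: π = [0.2121, 0.1819, 0.1181, 0.2697, 0.2181]
t=4: π = [0.2118, 0.1825, 0.1182, 0.2700, 0.2175]
t=5: π = [0.2119, 0.1823, 0.1183, 0.2699, 0.2177]

π = [0.2119, 0.1823, 0.1183, 0.2699, 0.2177]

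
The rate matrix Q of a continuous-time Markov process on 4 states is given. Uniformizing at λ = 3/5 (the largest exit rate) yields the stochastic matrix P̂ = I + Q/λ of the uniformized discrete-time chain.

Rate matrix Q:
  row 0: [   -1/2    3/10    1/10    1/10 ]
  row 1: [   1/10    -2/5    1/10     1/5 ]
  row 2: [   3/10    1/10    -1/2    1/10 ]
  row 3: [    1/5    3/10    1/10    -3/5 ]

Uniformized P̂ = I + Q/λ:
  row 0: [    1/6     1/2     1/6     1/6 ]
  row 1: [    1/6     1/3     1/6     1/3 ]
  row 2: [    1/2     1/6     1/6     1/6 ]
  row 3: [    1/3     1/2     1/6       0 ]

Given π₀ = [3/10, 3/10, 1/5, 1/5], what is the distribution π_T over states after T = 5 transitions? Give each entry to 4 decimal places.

t=0: π = [0.3000, 0.3000, 0.2000, 0.2000]
t=1: π = [0.2667, 0.3833, 0.1667, 0.1833]
t=2: π = [0.2528, 0.3806, 0.1667, 0.2000]
t=3: π = [0.2556, 0.3810, 0.1667, 0.1968]
t=4: π = [0.2550, 0.3809, 0.1667, 0.1974]
t=5: π = [0.2551, 0.3810, 0.1667, 0.1973]

π = [0.2551, 0.3810, 0.1667, 0.1973]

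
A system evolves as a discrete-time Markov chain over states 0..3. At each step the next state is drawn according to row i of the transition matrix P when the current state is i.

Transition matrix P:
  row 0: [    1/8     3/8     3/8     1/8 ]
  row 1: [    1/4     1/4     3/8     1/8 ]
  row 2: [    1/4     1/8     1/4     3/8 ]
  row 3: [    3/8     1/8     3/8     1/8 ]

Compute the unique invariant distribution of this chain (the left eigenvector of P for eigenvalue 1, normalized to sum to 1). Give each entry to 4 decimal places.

Balance equations π_j = Σ_i π_i·P[i][j]:
  π_0 = 1/8·π_0 + 1/4·π_1 + 1/4·π_2 + 3/8·π_3
  π_1 = 3/8·π_0 + 1/4·π_1 + 1/8·π_2 + 1/8·π_3
  π_2 = 3/8·π_0 + 3/8·π_1 + 1/4·π_2 + 3/8·π_3
  normalize: π_0 + π_1 + π_2 + π_3 = 1
Solving the linear system gives exactly π = [53/216, 23/108, 1/3, 5/24].

π = [0.2454, 0.2130, 0.3333, 0.2083]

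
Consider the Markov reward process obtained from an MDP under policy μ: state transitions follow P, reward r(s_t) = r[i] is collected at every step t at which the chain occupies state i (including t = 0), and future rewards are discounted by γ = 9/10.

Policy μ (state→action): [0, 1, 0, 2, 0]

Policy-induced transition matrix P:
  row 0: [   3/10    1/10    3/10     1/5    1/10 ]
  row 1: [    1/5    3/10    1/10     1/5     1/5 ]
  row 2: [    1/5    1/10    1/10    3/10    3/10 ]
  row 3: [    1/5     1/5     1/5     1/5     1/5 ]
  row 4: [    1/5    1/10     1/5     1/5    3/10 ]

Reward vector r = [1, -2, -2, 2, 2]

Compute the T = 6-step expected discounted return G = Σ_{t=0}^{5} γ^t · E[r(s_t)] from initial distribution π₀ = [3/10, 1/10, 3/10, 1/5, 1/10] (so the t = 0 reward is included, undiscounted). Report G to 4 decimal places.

G = 1.6614

t=0: π = [0.3000, 0.1000, 0.3000, 0.2000, 0.1000], E[r] = 0.1000, γ^t·E[r] = 0.100000, running G = 0.100000
t=1: π = [0.2300, 0.1400, 0.1900, 0.2300, 0.2100], E[r] = 0.4500, γ^t·E[r] = 0.405000, running G = 0.505000
t=2: π = [0.2230, 0.1510, 0.1900, 0.2190, 0.2170], E[r] = 0.4130, γ^t·E[r] = 0.334530, running G = 0.839530
t=3: π = [0.2223, 0.1521, 0.1882, 0.2190, 0.2184], E[r] = 0.4165, γ^t·E[r] = 0.303629, running G = 1.143159
t=4: π = [0.2222, 0.1523, 0.1882, 0.2188, 0.2184], E[r] = 0.4157, γ^t·E[r] = 0.272734, running G = 1.415893
t=5: π = [0.2222, 0.1523, 0.1882, 0.2188, 0.2184], E[r] = 0.4157, γ^t·E[r] = 0.245472, running G = 1.661365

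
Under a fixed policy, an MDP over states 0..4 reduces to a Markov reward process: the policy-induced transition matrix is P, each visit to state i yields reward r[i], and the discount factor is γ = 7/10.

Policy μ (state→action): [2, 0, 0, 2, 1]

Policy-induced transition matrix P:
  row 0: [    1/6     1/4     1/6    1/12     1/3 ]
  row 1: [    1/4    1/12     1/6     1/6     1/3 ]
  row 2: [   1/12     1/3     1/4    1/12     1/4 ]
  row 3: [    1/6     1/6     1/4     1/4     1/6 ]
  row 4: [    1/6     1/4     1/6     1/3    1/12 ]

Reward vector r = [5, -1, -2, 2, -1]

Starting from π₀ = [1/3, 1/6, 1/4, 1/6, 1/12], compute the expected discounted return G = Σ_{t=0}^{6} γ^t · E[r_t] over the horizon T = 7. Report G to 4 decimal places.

t=0: π = [0.3333, 0.1667, 0.2500, 0.1667, 0.0833], E[r] = 1.2500, γ^t·E[r] = 1.250000, running G = 1.250000
t=1: π = [0.1597, 0.2292, 0.2014, 0.1458, 0.2639], E[r] = 0.1944, γ^t·E[r] = 0.136111, running G = 1.386111
t=2: π = [0.1690, 0.2164, 0.1956, 0.1927, 0.2263], E[r] = 0.3964, γ^t·E[r] = 0.194242, running G = 1.580353
t=3: π = [0.1684, 0.2142, 0.1990, 0.1901, 0.2283], E[r] = 0.3816, γ^t·E[r] = 0.130875, running G = 1.711228
t=4: π = [0.1679, 0.2151, 0.1991, 0.1899, 0.2280], E[r] = 0.3783, γ^t·E[r] = 0.090833, running G = 1.802060
t=5: π = [0.1680, 0.2149, 0.1991, 0.1899, 0.2281], E[r] = 0.3786, γ^t·E[r] = 0.063634, running G = 1.865695
t=6: π = [0.1680, 0.2149, 0.1991, 0.1899, 0.2281], E[r] = 0.3786, γ^t·E[r] = 0.044540, running G = 1.910235

G = 1.9102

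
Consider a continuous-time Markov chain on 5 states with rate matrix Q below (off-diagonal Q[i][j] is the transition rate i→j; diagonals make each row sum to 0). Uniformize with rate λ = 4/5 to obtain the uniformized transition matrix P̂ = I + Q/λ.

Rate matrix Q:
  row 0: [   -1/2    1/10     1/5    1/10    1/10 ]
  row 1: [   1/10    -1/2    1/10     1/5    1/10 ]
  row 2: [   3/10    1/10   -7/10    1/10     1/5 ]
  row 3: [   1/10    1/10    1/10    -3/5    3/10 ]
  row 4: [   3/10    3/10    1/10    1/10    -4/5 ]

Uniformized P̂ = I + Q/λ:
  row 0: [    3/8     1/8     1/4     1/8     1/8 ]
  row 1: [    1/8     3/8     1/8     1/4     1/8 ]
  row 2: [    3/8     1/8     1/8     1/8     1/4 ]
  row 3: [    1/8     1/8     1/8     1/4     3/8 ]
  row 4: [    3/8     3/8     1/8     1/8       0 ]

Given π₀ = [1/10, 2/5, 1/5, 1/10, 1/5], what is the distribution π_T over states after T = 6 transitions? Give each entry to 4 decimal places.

π = [0.2756, 0.2226, 0.1594, 0.1747, 0.1677]

t=0: π = [0.1000, 0.4000, 0.2000, 0.1000, 0.2000]
t=1: π = [0.2500, 0.2750, 0.1375, 0.1875, 0.1500]
t=2: π = [0.2594, 0.2313, 0.1563, 0.1828, 0.1703]
t=3: π = [0.2715, 0.2254, 0.1574, 0.1768, 0.1689]
t=4: π = [0.2745, 0.2236, 0.1589, 0.1753, 0.1677]
t=5: π = [0.2753, 0.2228, 0.1593, 0.1749, 0.1677]
t=6: π = [0.2756, 0.2226, 0.1594, 0.1747, 0.1677]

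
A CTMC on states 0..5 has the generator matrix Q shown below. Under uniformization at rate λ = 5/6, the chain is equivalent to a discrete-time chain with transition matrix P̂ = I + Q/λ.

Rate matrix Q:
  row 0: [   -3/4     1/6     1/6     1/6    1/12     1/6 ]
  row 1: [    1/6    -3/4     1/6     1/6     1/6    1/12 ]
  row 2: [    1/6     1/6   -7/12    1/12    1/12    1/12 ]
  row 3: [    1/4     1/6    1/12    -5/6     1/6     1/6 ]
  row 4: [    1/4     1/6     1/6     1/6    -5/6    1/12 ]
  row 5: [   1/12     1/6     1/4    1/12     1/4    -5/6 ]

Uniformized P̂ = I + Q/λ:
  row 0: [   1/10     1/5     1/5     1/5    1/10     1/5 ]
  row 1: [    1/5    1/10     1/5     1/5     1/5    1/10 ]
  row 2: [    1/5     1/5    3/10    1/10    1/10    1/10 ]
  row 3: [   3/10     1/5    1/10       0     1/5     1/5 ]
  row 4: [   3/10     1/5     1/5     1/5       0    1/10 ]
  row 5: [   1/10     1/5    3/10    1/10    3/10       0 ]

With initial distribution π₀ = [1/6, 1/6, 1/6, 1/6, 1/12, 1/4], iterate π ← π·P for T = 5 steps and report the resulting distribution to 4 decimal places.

t=0: π = [0.1667, 0.1667, 0.1667, 0.1667, 0.0833, 0.2500]
t=1: π = [0.1833, 0.1833, 0.2250, 0.1250, 0.1750, 0.1083]
t=2: π = [0.2008, 0.1817, 0.2208, 0.1417, 0.1350, 0.1200]
t=3: π = [0.1956, 0.1818, 0.2199, 0.1376, 0.1428, 0.1223]
t=4: π = [0.1963, 0.1818, 0.2205, 0.1383, 0.1421, 0.1211]
t=5: π = [0.1963, 0.1818, 0.2203, 0.1382, 0.1420, 0.1213]

π = [0.1963, 0.1818, 0.2203, 0.1382, 0.1420, 0.1213]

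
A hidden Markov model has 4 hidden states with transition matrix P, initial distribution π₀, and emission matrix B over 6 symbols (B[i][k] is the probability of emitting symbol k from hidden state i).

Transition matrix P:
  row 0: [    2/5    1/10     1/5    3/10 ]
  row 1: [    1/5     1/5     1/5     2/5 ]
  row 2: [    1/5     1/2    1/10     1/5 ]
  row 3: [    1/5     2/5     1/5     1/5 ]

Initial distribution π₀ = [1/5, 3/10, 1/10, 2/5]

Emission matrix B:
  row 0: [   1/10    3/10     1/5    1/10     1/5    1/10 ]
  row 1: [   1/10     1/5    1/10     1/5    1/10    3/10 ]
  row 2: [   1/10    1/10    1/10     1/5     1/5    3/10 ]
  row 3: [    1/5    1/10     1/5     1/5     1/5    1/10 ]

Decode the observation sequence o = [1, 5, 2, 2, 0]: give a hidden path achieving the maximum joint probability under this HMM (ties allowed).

path = [3, 1, 3, 1, 3]

t=0: δ = [6.000e-02, 6.000e-02, 1.000e-02, 4.000e-02]  (obs o_0=1)
t=1: δ = [2.400e-03, 4.800e-03, 3.600e-03, 2.400e-03]  ψ = [0, 3, 0, 1]  (obs o_1=5)
t=2: δ = [1.920e-04, 1.800e-04, 9.600e-05, 3.840e-04]  ψ = [0, 2, 1, 1]  (obs o_2=2)
t=3: δ = [1.536e-05, 1.536e-05, 7.680e-06, 1.536e-05]  ψ = [0, 3, 3, 3]  (obs o_3=2)
t=4: δ = [6.144e-07, 6.144e-07, 3.072e-07, 1.229e-06]  ψ = [0, 3, 0, 1]  (obs o_4=0)
backtrack: best end state = 3; path = [3, 1, 3, 1, 3]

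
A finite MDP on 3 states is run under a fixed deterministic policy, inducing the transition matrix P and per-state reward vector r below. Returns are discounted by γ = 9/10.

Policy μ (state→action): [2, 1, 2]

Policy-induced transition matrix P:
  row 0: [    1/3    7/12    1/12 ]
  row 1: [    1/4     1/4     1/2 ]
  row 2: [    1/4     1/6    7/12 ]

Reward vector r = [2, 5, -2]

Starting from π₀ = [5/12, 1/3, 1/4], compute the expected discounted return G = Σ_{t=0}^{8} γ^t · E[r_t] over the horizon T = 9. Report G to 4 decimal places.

t=0: π = [0.4167, 0.3333, 0.2500], E[r] = 2.0000, γ^t·E[r] = 2.000000, running G = 2.000000
t=1: π = [0.2847, 0.3681, 0.3472], E[r] = 1.7153, γ^t·E[r] = 1.543750, running G = 3.543750
t=2: π = [0.2737, 0.3160, 0.4103], E[r] = 1.3067, γ^t·E[r] = 1.058438, running G = 4.602188
t=3: π = [0.2728, 0.3071, 0.4201], E[r] = 1.2406, γ^t·E[r] = 0.904395, running G = 5.506582
t=4: π = [0.2727, 0.3059, 0.4213], E[r] = 1.2324, γ^t·E[r] = 0.808587, running G = 6.315169
t=5: π = [0.2727, 0.3058, 0.4215], E[r] = 1.2315, γ^t·E[r] = 0.727194, running G = 7.042363
t=6: π = [0.2727, 0.3058, 0.4215], E[r] = 1.2314, γ^t·E[r] = 0.654425, running G = 7.696787
t=7: π = [0.2727, 0.3058, 0.4215], E[r] = 1.2314, γ^t·E[r] = 0.588978, running G = 8.285765
t=8: π = [0.2727, 0.3058, 0.4215], E[r] = 1.2314, γ^t·E[r] = 0.530079, running G = 8.815844

G = 8.8158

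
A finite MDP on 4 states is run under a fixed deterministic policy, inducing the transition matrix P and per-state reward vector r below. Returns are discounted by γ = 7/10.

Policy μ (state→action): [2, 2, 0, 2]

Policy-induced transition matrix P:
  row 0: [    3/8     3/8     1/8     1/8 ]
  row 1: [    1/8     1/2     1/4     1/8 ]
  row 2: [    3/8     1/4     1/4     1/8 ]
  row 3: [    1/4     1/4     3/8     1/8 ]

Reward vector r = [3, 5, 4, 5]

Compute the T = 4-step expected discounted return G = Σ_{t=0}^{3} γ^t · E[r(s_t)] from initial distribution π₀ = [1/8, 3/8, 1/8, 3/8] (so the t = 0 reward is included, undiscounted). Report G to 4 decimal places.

G = 11.1223

t=0: π = [0.1250, 0.3750, 0.1250, 0.3750], E[r] = 4.6250, γ^t·E[r] = 4.625000, running G = 4.625000
t=1: π = [0.2344, 0.3594, 0.2813, 0.1250], E[r] = 4.2500, γ^t·E[r] = 2.975000, running G = 7.600000
t=2: π = [0.2695, 0.3691, 0.2363, 0.1250], E[r] = 4.2246, γ^t·E[r] = 2.070059, running G = 9.670059
t=3: π = [0.2671, 0.3760, 0.2319, 0.1250], E[r] = 4.2339, γ^t·E[r] = 1.452223, running G = 11.122282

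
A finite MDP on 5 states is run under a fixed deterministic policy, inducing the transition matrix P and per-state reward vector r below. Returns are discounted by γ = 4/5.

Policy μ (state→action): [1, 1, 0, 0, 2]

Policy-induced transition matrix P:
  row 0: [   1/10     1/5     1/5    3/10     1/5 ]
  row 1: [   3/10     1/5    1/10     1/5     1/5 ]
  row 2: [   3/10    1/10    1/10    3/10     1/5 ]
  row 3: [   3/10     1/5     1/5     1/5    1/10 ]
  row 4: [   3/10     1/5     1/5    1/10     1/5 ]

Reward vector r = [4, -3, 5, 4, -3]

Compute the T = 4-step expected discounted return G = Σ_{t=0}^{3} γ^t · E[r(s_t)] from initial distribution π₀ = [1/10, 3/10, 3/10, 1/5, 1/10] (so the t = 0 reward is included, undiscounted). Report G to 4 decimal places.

t=0: π = [0.1000, 0.3000, 0.3000, 0.2000, 0.1000], E[r] = 1.5000, γ^t·E[r] = 1.500000, running G = 1.500000
t=1: π = [0.2800, 0.1700, 0.1400, 0.2300, 0.1800], E[r] = 1.6900, γ^t·E[r] = 1.352000, running G = 2.852000
t=2: π = [0.2440, 0.1860, 0.1690, 0.2240, 0.1770], E[r] = 1.6280, γ^t·E[r] = 1.041920, running G = 3.893920
t=3: π = [0.2512, 0.1831, 0.1645, 0.2236, 0.1776], E[r] = 1.6396, γ^t·E[r] = 0.839475, running G = 4.733395

G = 4.7334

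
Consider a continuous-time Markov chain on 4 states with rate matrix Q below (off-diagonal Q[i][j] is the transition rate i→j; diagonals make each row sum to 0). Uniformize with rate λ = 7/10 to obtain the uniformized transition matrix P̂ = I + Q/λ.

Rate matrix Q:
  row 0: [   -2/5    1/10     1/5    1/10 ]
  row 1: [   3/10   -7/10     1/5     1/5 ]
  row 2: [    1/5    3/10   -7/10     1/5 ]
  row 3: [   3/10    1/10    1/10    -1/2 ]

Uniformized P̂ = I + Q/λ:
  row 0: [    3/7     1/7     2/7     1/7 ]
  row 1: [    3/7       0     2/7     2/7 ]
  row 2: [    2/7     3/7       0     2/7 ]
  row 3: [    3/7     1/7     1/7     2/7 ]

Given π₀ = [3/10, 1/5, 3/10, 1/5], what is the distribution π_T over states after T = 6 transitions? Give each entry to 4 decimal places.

π = [0.4005, 0.1741, 0.1969, 0.2285]

t=0: π = [0.3000, 0.2000, 0.3000, 0.2000]
t=1: π = [0.3857, 0.2000, 0.1714, 0.2429]
t=2: π = [0.4041, 0.1633, 0.2020, 0.2306]
t=3: π = [0.3997, 0.1773, 0.1950, 0.2280]
t=4: π = [0.4007, 0.1733, 0.1974, 0.2286]
t=5: π = [0.4004, 0.1745, 0.1967, 0.2285]
t=6: π = [0.4005, 0.1741, 0.1969, 0.2285]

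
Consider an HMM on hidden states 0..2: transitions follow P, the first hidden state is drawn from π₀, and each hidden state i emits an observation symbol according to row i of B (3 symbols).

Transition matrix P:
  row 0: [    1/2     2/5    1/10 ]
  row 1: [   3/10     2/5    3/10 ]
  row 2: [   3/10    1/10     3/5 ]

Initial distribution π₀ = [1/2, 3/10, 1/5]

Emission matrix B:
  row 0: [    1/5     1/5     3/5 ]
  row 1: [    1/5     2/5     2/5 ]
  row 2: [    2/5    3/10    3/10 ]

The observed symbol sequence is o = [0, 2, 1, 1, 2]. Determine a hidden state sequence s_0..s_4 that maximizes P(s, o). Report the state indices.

path = [0, 0, 1, 1, 0]

t=0: δ = [1.000e-01, 6.000e-02, 8.000e-02]  (obs o_0=0)
t=1: δ = [3.000e-02, 1.600e-02, 1.440e-02]  ψ = [0, 0, 2]  (obs o_1=2)
t=2: δ = [3.000e-03, 4.800e-03, 2.592e-03]  ψ = [0, 0, 2]  (obs o_2=1)
t=3: δ = [3.000e-04, 7.680e-04, 4.666e-04]  ψ = [0, 1, 2]  (obs o_3=1)
t=4: δ = [1.382e-04, 1.229e-04, 8.398e-05]  ψ = [1, 1, 2]  (obs o_4=2)
backtrack: best end state = 0; path = [0, 0, 1, 1, 0]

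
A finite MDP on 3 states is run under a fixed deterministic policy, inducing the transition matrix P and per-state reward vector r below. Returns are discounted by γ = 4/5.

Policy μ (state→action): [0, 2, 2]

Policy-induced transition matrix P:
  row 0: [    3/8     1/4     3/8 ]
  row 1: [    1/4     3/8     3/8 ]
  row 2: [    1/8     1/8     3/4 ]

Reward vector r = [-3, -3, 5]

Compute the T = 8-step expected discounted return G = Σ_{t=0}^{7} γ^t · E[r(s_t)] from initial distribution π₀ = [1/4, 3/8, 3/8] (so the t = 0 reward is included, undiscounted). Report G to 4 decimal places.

G = 4.9188

t=0: π = [0.2500, 0.3750, 0.3750], E[r] = 0.0000, γ^t·E[r] = 0.000000, running G = 0.000000
t=1: π = [0.2344, 0.2500, 0.5156], E[r] = 1.1250, γ^t·E[r] = 0.900000, running G = 0.900000
t=2: π = [0.2148, 0.2168, 0.5684], E[r] = 1.5469, γ^t·E[r] = 0.990000, running G = 1.890000
t=3: π = [0.2058, 0.2061, 0.5881], E[r] = 1.7051, γ^t·E[r] = 0.873000, running G = 2.763000
t=4: π = [0.2022, 0.2022, 0.5956], E[r] = 1.7644, γ^t·E[r] = 0.722700, running G = 3.485700
t=5: π = [0.2008, 0.2008, 0.5983], E[r] = 1.7867, γ^t·E[r] = 0.585450, running G = 4.071150
t=6: π = [0.2003, 0.2003, 0.5994], E[r] = 1.7950, γ^t·E[r] = 0.470547, running G = 4.541697
t=7: π = [0.2001, 0.2001, 0.5998], E[r] = 1.7981, γ^t·E[r] = 0.377094, running G = 4.918791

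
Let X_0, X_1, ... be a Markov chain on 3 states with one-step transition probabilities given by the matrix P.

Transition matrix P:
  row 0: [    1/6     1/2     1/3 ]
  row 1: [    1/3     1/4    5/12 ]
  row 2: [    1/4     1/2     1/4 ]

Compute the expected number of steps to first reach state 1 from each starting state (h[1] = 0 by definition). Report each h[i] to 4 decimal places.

First-step conditioning: h[1] = 0; for i ≠ 1, h[i] = 1 + Σ_k P[i][k]·h[k].
  h[0] = 1 + 1/6·h[0] + 1/3·h[2]
  h[2] = 1 + 1/4·h[0] + 1/4·h[2]
Solving the 2×2 linear system over states ≠ 1 gives exactly h = [2, 0, 2] (h[1] = 0 is the target).

h = [2.0000, 0.0000, 2.0000]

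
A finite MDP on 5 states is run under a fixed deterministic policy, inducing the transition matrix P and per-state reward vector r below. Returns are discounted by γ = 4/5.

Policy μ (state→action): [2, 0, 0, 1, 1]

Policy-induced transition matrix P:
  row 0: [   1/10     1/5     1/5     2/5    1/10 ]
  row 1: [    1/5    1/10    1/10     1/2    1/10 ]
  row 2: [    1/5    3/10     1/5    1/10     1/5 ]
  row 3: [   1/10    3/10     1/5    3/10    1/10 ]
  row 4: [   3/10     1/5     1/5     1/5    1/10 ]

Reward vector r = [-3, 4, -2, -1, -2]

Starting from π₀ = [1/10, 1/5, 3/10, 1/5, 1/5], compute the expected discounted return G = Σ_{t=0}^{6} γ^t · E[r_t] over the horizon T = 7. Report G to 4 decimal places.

t=0: π = [0.1000, 0.2000, 0.3000, 0.2000, 0.2000], E[r] = -0.7000, γ^t·E[r] = -0.700000, running G = -0.700000
t=1: π = [0.1900, 0.2300, 0.1800, 0.2700, 0.1300], E[r] = -0.5400, γ^t·E[r] = -0.432000, running G = -1.132000
t=2: π = [0.1670, 0.2220, 0.1770, 0.3160, 0.1180], E[r] = -0.5190, γ^t·E[r] = -0.332160, running G = -1.464160
t=3: π = [0.1635, 0.2271, 0.1778, 0.3139, 0.1177], E[r] = -0.4870, γ^t·E[r] = -0.249344, running G = -1.713504
t=4: π = [0.1640, 0.2265, 0.1773, 0.3144, 0.1178], E[r] = -0.4908, γ^t·E[r] = -0.201044, running G = -1.914548
t=5: π = [0.1639, 0.2265, 0.1774, 0.3145, 0.1177], E[r] = -0.4903, γ^t·E[r] = -0.160665, running G = -2.075213
t=6: π = [0.1639, 0.2265, 0.1773, 0.3145, 0.1177], E[r] = -0.4903, γ^t·E[r] = -0.128531, running G = -2.203744

G = -2.2037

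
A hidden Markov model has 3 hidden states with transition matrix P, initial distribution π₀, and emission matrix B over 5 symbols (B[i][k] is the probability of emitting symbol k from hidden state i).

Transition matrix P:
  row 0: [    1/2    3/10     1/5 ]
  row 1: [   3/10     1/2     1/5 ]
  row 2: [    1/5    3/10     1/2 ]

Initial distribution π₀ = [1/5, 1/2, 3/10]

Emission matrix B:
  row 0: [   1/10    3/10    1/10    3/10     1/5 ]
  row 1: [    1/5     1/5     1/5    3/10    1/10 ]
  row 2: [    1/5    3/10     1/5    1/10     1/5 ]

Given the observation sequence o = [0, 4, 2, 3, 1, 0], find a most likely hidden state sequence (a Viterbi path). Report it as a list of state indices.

t=0: δ = [2.000e-02, 1.000e-01, 6.000e-02]  (obs o_0=0)
t=1: δ = [6.000e-03, 5.000e-03, 6.000e-03]  ψ = [1, 1, 2]  (obs o_1=4)
t=2: δ = [3.000e-04, 5.000e-04, 6.000e-04]  ψ = [0, 1, 2]  (obs o_2=2)
t=3: δ = [4.500e-05, 7.500e-05, 3.000e-05]  ψ = [0, 1, 2]  (obs o_3=3)
t=4: δ = [6.750e-06, 7.500e-06, 4.500e-06]  ψ = [0, 1, 1]  (obs o_4=1)
t=5: δ = [3.375e-07, 7.500e-07, 4.500e-07]  ψ = [0, 1, 2]  (obs o_5=0)
backtrack: best end state = 1; path = [1, 1, 1, 1, 1, 1]

path = [1, 1, 1, 1, 1, 1]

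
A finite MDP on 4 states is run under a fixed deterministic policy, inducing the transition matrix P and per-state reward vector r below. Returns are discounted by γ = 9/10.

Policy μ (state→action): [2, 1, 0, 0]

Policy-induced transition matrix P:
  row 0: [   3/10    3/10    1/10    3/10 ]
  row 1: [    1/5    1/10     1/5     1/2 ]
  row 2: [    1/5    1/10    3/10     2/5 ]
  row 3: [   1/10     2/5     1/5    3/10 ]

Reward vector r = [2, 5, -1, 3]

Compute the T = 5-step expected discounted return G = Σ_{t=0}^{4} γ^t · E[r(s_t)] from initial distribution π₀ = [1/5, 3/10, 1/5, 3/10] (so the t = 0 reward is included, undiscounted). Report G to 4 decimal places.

t=0: π = [0.2000, 0.3000, 0.2000, 0.3000], E[r] = 2.6000, γ^t·E[r] = 2.600000, running G = 2.600000
t=1: π = [0.1900, 0.2300, 0.2000, 0.3800], E[r] = 2.4700, γ^t·E[r] = 2.223000, running G = 4.823000
t=2: π = [0.1810, 0.2520, 0.2010, 0.3660], E[r] = 2.5190, γ^t·E[r] = 2.040390, running G = 6.863390
t=3: π = [0.1815, 0.2460, 0.2020, 0.3705], E[r] = 2.5025, γ^t·E[r] = 1.824323, running G = 8.687713
t=4: π = [0.1811, 0.2475, 0.2021, 0.3694], E[r] = 2.5056, γ^t·E[r] = 1.643924, running G = 10.331637

G = 10.3316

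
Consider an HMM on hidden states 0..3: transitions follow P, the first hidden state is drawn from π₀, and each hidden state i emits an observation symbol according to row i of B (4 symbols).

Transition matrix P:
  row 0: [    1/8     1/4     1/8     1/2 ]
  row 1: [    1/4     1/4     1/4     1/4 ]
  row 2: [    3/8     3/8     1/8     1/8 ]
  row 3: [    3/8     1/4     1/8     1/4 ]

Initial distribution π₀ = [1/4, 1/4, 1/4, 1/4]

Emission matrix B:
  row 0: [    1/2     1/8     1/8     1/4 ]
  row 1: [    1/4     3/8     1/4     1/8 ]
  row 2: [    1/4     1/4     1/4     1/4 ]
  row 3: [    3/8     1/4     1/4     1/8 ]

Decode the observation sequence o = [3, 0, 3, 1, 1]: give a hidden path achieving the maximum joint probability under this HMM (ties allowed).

t=0: δ = [6.250e-02, 3.125e-02, 6.250e-02, 3.125e-02]  (obs o_0=3)
t=1: δ = [1.172e-02, 5.859e-03, 1.953e-03, 1.172e-02]  ψ = [2, 2, 0, 0]  (obs o_1=0)
t=2: δ = [1.099e-03, 3.662e-04, 3.662e-04, 7.324e-04]  ψ = [3, 0, 0, 0]  (obs o_2=3)
t=3: δ = [3.433e-05, 1.030e-04, 3.433e-05, 1.373e-04]  ψ = [3, 0, 0, 0]  (obs o_3=1)
t=4: δ = [6.437e-06, 1.287e-05, 6.437e-06, 8.583e-06]  ψ = [3, 3, 1, 3]  (obs o_4=1)
backtrack: best end state = 1; path = [0, 3, 0, 3, 1]

path = [0, 3, 0, 3, 1]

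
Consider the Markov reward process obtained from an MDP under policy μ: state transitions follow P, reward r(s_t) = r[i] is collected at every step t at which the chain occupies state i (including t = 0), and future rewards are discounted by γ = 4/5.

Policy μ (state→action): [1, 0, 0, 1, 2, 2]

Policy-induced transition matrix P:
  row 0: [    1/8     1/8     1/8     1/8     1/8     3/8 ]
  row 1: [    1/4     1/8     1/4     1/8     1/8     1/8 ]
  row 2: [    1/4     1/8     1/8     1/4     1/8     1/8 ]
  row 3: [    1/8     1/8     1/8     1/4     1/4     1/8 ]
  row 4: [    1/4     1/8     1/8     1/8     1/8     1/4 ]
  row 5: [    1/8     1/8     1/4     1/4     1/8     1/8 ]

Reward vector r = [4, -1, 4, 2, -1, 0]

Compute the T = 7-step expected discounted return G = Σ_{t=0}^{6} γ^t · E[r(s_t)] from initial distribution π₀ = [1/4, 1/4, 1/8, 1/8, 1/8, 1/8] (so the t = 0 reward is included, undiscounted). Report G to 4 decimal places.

t=0: π = [0.2500, 0.2500, 0.1250, 0.1250, 0.1250, 0.1250], E[r] = 1.3750, γ^t·E[r] = 1.375000, running G = 1.375000
t=1: π = [0.1875, 0.1250, 0.1719, 0.1719, 0.1406, 0.2031], E[r] = 1.5156, γ^t·E[r] = 1.212500, running G = 2.587500
t=2: π = [0.1797, 0.1250, 0.1660, 0.1934, 0.1465, 0.1895], E[r] = 1.4980, γ^t·E[r] = 0.958750, running G = 3.546250
t=3: π = [0.1797, 0.1250, 0.1643, 0.1936, 0.1492, 0.1882], E[r] = 1.4890, γ^t·E[r] = 0.762375, running G = 4.308625
t=4: π = [0.1798, 0.1250, 0.1642, 0.1933, 0.1492, 0.1886], E[r] = 1.4882, γ^t·E[r] = 0.609563, running G = 4.918188
t=5: π = [0.1798, 0.1250, 0.1642, 0.1932, 0.1492, 0.1886], E[r] = 1.4883, γ^t·E[r] = 0.487686, running G = 5.405874
t=6: π = [0.1798, 0.1250, 0.1642, 0.1933, 0.1492, 0.1886], E[r] = 1.4883, γ^t·E[r] = 0.390158, running G = 5.796032

G = 5.7960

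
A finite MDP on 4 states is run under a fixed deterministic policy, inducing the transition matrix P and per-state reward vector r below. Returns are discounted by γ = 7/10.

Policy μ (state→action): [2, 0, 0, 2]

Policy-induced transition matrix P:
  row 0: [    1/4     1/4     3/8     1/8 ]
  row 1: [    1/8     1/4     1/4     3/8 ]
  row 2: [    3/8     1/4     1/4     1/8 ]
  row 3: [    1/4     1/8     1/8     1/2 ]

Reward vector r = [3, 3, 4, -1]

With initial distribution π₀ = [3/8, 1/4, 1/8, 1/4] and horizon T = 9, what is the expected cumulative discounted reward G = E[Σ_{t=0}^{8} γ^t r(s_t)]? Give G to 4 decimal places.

G = 6.7761

t=0: π = [0.3750, 0.2500, 0.1250, 0.2500], E[r] = 2.1250, γ^t·E[r] = 2.125000, running G = 2.125000
t=1: π = [0.2344, 0.2188, 0.2656, 0.2813], E[r] = 2.1406, γ^t·E[r] = 1.498438, running G = 3.623438
t=2: π = [0.2559, 0.2148, 0.2441, 0.2852], E[r] = 2.1035, γ^t·E[r] = 1.030723, running G = 4.654160
t=3: π = [0.2537, 0.2144, 0.2463, 0.2856], E[r] = 2.1038, γ^t·E[r] = 0.721590, running G = 5.375750
t=4: π = [0.2540, 0.2143, 0.2460, 0.2857], E[r] = 2.1032, γ^t·E[r] = 0.504974, running G = 5.880723
t=5: π = [0.2540, 0.2143, 0.2460, 0.2857], E[r] = 2.1032, γ^t·E[r] = 0.353482, running G = 6.234205
t=6: π = [0.2540, 0.2143, 0.2460, 0.2857], E[r] = 2.1032, γ^t·E[r] = 0.247436, running G = 6.481642
t=7: π = [0.2540, 0.2143, 0.2460, 0.2857], E[r] = 2.1032, γ^t·E[r] = 0.173205, running G = 6.654847
t=8: π = [0.2540, 0.2143, 0.2460, 0.2857], E[r] = 2.1032, γ^t·E[r] = 0.121244, running G = 6.776091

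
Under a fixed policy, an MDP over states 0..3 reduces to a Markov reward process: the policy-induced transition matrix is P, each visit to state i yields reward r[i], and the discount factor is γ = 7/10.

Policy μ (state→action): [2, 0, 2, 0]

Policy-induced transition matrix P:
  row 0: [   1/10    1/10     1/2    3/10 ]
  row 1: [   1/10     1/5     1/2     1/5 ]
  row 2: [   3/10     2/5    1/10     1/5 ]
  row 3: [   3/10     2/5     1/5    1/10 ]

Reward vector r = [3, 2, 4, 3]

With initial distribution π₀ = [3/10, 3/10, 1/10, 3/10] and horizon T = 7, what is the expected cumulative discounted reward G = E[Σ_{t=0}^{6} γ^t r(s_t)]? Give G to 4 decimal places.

G = 9.0900

t=0: π = [0.3000, 0.3000, 0.1000, 0.3000], E[r] = 2.8000, γ^t·E[r] = 2.800000, running G = 2.800000
t=1: π = [0.1800, 0.2500, 0.3700, 0.2000], E[r] = 3.1200, γ^t·E[r] = 2.184000, running G = 4.984000
t=2: π = [0.2140, 0.2960, 0.2920, 0.1980], E[r] = 2.9960, γ^t·E[r] = 1.468040, running G = 6.452040
t=3: π = [0.1980, 0.2766, 0.3238, 0.2016], E[r] = 3.0472, γ^t·E[r] = 1.045190, running G = 7.497230
t=4: π = [0.2051, 0.2853, 0.3100, 0.1996], E[r] = 3.0247, γ^t·E[r] = 0.726235, running G = 8.223465
t=5: π = [0.2019, 0.2814, 0.3161, 0.2005], E[r] = 3.0347, γ^t·E[r] = 0.510040, running G = 8.733505
t=6: π = [0.2033, 0.2831, 0.3134, 0.2001], E[r] = 3.0303, γ^t·E[r] = 0.356507, running G = 9.090011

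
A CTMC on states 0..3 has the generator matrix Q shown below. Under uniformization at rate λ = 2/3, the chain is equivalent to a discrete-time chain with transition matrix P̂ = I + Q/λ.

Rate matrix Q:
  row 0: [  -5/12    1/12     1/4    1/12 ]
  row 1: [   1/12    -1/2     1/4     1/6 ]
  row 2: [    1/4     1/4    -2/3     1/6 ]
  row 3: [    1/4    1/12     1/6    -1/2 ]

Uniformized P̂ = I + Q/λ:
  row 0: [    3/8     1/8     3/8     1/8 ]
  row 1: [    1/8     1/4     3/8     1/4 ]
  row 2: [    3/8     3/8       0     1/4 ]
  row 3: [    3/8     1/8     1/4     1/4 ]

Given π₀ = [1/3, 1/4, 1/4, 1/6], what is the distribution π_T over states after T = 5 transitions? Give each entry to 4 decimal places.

π = [0.3211, 0.2153, 0.2538, 0.2098]

t=0: π = [0.3333, 0.2500, 0.2500, 0.1667]
t=1: π = [0.3125, 0.2188, 0.2604, 0.2083]
t=2: π = [0.3203, 0.2174, 0.2513, 0.2109]
t=3: π = [0.3206, 0.2150, 0.2544, 0.2100]
t=4: π = [0.3212, 0.2155, 0.2534, 0.2099]
t=5: π = [0.3211, 0.2153, 0.2538, 0.2098]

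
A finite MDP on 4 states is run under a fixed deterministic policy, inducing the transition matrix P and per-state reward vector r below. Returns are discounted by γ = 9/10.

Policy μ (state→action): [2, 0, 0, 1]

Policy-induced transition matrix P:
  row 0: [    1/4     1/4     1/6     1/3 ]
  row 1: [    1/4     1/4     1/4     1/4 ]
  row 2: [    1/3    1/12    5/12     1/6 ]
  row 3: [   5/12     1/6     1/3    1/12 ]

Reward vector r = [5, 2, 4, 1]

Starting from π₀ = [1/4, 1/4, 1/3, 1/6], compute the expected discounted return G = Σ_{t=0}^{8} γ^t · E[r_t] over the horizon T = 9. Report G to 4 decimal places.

G = 20.1518

t=0: π = [0.2500, 0.2500, 0.3333, 0.1667], E[r] = 3.2500, γ^t·E[r] = 3.250000, running G = 3.250000
t=1: π = [0.3056, 0.1806, 0.2986, 0.2153], E[r] = 3.2986, γ^t·E[r] = 2.968750, running G = 6.218750
t=2: π = [0.3108, 0.1823, 0.2922, 0.2147], E[r] = 3.3021, γ^t·E[r] = 2.674688, running G = 8.893438
t=3: π = [0.3101, 0.1834, 0.2907, 0.2158], E[r] = 3.2961, γ^t·E[r] = 2.402824, running G = 11.296262
t=4: π = [0.3102, 0.1836, 0.2906, 0.2157], E[r] = 3.2961, γ^t·E[r] = 2.162550, running G = 13.458811
t=5: π = [0.3102, 0.1836, 0.2906, 0.2157], E[r] = 3.2959, γ^t·E[r] = 1.946192, running G = 15.405004
t=6: π = [0.3102, 0.1836, 0.2906, 0.2157], E[r] = 3.2959, γ^t·E[r] = 1.751579, running G = 17.156583
t=7: π = [0.3102, 0.1836, 0.2906, 0.2157], E[r] = 3.2959, γ^t·E[r] = 1.576419, running G = 18.733001
t=8: π = [0.3102, 0.1836, 0.2906, 0.2157], E[r] = 3.2959, γ^t·E[r] = 1.418777, running G = 20.151778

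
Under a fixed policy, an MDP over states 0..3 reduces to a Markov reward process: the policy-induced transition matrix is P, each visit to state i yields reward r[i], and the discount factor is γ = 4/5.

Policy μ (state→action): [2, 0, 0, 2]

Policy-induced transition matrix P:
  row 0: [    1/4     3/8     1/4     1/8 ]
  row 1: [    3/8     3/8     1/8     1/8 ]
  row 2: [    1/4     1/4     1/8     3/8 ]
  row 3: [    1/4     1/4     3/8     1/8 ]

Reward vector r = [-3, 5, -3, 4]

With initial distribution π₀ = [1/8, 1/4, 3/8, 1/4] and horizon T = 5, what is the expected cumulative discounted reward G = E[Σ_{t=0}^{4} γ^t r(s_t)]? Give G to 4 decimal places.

G = 2.7811

t=0: π = [0.1250, 0.2500, 0.3750, 0.2500], E[r] = 0.7500, γ^t·E[r] = 0.750000, running G = 0.750000
t=1: π = [0.2813, 0.2969, 0.2031, 0.2188], E[r] = 0.9063, γ^t·E[r] = 0.725000, running G = 1.475000
t=2: π = [0.2871, 0.3223, 0.2148, 0.1758], E[r] = 0.8086, γ^t·E[r] = 0.517500, running G = 1.992500
t=3: π = [0.2903, 0.3262, 0.2048, 0.1787], E[r] = 0.8604, γ^t·E[r] = 0.440500, running G = 2.433000
t=4: π = [0.2908, 0.3271, 0.2060, 0.1762], E[r] = 0.8499, γ^t·E[r] = 0.348125, running G = 2.781125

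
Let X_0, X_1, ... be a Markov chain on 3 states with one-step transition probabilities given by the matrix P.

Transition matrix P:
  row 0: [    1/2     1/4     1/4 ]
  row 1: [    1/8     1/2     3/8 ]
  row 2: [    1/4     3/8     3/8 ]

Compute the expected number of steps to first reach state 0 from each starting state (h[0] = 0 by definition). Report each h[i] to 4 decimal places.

h = [0.0000, 5.8182, 5.0909]

First-step conditioning: h[0] = 0; for i ≠ 0, h[i] = 1 + Σ_k P[i][k]·h[k].
  h[1] = 1 + 1/2·h[1] + 3/8·h[2]
  h[2] = 1 + 3/8·h[1] + 3/8·h[2]
Solving the 2×2 linear system over states ≠ 0 gives exactly h = [0, 64/11, 56/11] (h[0] = 0 is the target).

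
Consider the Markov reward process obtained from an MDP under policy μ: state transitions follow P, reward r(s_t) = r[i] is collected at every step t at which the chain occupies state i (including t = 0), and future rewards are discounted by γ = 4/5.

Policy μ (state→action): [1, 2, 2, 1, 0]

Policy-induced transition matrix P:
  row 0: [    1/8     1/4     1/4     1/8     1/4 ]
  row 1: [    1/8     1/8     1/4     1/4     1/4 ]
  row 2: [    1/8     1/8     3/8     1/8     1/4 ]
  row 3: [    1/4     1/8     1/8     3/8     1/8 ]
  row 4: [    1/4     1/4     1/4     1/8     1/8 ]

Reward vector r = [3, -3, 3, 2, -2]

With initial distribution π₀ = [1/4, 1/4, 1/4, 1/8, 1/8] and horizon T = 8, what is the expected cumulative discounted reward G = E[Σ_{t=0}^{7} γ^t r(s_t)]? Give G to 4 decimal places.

t=0: π = [0.2500, 0.2500, 0.2500, 0.1250, 0.1250], E[r] = 0.7500, γ^t·E[r] = 0.750000, running G = 0.750000
t=1: π = [0.1563, 0.1719, 0.2656, 0.1875, 0.2188], E[r] = 0.6875, γ^t·E[r] = 0.550000, running G = 1.300000
t=2: π = [0.1758, 0.1719, 0.2598, 0.1934, 0.1992], E[r] = 0.7793, γ^t·E[r] = 0.498750, running G = 1.798750
t=3: π = [0.1741, 0.1719, 0.2583, 0.1948, 0.2009], E[r] = 0.7693, γ^t·E[r] = 0.393875, running G = 2.192625
t=4: π = [0.1745, 0.1719, 0.2579, 0.1952, 0.2005], E[r] = 0.7709, γ^t·E[r] = 0.315763, running G = 2.508388
t=5: π = [0.1745, 0.1719, 0.2578, 0.1953, 0.2005], E[r] = 0.7708, γ^t·E[r] = 0.252574, running G = 2.760961
t=6: π = [0.1745, 0.1719, 0.2578, 0.1953, 0.2005], E[r] = 0.7708, γ^t·E[r] = 0.202069, running G = 2.963030
t=7: π = [0.1745, 0.1719, 0.2578, 0.1953, 0.2005], E[r] = 0.7708, γ^t·E[r] = 0.161655, running G = 3.124685

G = 3.1247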